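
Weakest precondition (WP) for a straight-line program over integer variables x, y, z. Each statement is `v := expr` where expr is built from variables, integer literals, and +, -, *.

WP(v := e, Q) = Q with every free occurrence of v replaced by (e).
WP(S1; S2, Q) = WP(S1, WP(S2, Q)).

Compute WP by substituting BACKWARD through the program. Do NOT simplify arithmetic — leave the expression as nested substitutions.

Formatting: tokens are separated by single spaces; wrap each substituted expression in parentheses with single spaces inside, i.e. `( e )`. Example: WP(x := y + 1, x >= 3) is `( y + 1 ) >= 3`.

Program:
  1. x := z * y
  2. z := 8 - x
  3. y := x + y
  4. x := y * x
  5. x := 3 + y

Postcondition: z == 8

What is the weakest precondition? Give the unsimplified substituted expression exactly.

post: z == 8
stmt 5: x := 3 + y  -- replace 0 occurrence(s) of x with (3 + y)
  => z == 8
stmt 4: x := y * x  -- replace 0 occurrence(s) of x with (y * x)
  => z == 8
stmt 3: y := x + y  -- replace 0 occurrence(s) of y with (x + y)
  => z == 8
stmt 2: z := 8 - x  -- replace 1 occurrence(s) of z with (8 - x)
  => ( 8 - x ) == 8
stmt 1: x := z * y  -- replace 1 occurrence(s) of x with (z * y)
  => ( 8 - ( z * y ) ) == 8

Answer: ( 8 - ( z * y ) ) == 8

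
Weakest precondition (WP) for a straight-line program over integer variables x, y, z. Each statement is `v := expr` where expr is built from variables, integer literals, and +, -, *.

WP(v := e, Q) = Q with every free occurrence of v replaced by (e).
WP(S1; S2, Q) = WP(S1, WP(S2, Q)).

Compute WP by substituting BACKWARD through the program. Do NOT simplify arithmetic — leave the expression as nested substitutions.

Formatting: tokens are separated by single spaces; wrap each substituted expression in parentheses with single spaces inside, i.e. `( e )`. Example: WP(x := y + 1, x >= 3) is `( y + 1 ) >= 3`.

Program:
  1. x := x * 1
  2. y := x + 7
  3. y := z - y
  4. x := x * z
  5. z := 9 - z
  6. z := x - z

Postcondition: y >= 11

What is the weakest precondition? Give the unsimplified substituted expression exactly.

post: y >= 11
stmt 6: z := x - z  -- replace 0 occurrence(s) of z with (x - z)
  => y >= 11
stmt 5: z := 9 - z  -- replace 0 occurrence(s) of z with (9 - z)
  => y >= 11
stmt 4: x := x * z  -- replace 0 occurrence(s) of x with (x * z)
  => y >= 11
stmt 3: y := z - y  -- replace 1 occurrence(s) of y with (z - y)
  => ( z - y ) >= 11
stmt 2: y := x + 7  -- replace 1 occurrence(s) of y with (x + 7)
  => ( z - ( x + 7 ) ) >= 11
stmt 1: x := x * 1  -- replace 1 occurrence(s) of x with (x * 1)
  => ( z - ( ( x * 1 ) + 7 ) ) >= 11

Answer: ( z - ( ( x * 1 ) + 7 ) ) >= 11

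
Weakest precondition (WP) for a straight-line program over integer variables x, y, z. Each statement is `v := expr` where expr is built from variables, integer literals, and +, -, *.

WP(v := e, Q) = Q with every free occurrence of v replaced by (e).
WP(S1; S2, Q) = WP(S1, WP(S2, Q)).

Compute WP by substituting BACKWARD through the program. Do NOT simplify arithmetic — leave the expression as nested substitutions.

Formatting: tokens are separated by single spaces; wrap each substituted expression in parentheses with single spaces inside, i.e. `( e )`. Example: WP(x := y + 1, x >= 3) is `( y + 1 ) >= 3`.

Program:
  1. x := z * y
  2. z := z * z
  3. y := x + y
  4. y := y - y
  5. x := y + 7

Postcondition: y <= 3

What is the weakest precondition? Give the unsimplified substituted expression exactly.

post: y <= 3
stmt 5: x := y + 7  -- replace 0 occurrence(s) of x with (y + 7)
  => y <= 3
stmt 4: y := y - y  -- replace 1 occurrence(s) of y with (y - y)
  => ( y - y ) <= 3
stmt 3: y := x + y  -- replace 2 occurrence(s) of y with (x + y)
  => ( ( x + y ) - ( x + y ) ) <= 3
stmt 2: z := z * z  -- replace 0 occurrence(s) of z with (z * z)
  => ( ( x + y ) - ( x + y ) ) <= 3
stmt 1: x := z * y  -- replace 2 occurrence(s) of x with (z * y)
  => ( ( ( z * y ) + y ) - ( ( z * y ) + y ) ) <= 3

Answer: ( ( ( z * y ) + y ) - ( ( z * y ) + y ) ) <= 3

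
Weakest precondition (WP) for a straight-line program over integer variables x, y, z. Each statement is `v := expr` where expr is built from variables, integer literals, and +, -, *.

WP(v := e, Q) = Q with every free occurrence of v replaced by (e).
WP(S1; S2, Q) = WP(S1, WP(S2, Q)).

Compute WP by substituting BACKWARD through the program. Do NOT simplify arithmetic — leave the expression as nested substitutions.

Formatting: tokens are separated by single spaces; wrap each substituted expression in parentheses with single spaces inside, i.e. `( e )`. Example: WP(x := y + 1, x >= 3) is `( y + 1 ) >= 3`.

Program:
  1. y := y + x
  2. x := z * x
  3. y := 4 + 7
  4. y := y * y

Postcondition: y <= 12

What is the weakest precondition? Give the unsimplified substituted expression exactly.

post: y <= 12
stmt 4: y := y * y  -- replace 1 occurrence(s) of y with (y * y)
  => ( y * y ) <= 12
stmt 3: y := 4 + 7  -- replace 2 occurrence(s) of y with (4 + 7)
  => ( ( 4 + 7 ) * ( 4 + 7 ) ) <= 12
stmt 2: x := z * x  -- replace 0 occurrence(s) of x with (z * x)
  => ( ( 4 + 7 ) * ( 4 + 7 ) ) <= 12
stmt 1: y := y + x  -- replace 0 occurrence(s) of y with (y + x)
  => ( ( 4 + 7 ) * ( 4 + 7 ) ) <= 12

Answer: ( ( 4 + 7 ) * ( 4 + 7 ) ) <= 12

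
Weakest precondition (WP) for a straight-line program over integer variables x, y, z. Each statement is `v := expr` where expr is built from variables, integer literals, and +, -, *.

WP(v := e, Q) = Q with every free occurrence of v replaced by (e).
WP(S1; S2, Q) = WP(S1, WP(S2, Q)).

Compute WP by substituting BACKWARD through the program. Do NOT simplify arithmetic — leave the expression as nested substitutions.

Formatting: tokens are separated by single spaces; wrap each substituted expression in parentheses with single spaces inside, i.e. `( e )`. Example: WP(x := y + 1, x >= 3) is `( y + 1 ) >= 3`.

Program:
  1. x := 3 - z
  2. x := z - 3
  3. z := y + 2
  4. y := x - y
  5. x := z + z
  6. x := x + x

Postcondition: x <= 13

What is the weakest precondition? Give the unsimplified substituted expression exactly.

post: x <= 13
stmt 6: x := x + x  -- replace 1 occurrence(s) of x with (x + x)
  => ( x + x ) <= 13
stmt 5: x := z + z  -- replace 2 occurrence(s) of x with (z + z)
  => ( ( z + z ) + ( z + z ) ) <= 13
stmt 4: y := x - y  -- replace 0 occurrence(s) of y with (x - y)
  => ( ( z + z ) + ( z + z ) ) <= 13
stmt 3: z := y + 2  -- replace 4 occurrence(s) of z with (y + 2)
  => ( ( ( y + 2 ) + ( y + 2 ) ) + ( ( y + 2 ) + ( y + 2 ) ) ) <= 13
stmt 2: x := z - 3  -- replace 0 occurrence(s) of x with (z - 3)
  => ( ( ( y + 2 ) + ( y + 2 ) ) + ( ( y + 2 ) + ( y + 2 ) ) ) <= 13
stmt 1: x := 3 - z  -- replace 0 occurrence(s) of x with (3 - z)
  => ( ( ( y + 2 ) + ( y + 2 ) ) + ( ( y + 2 ) + ( y + 2 ) ) ) <= 13

Answer: ( ( ( y + 2 ) + ( y + 2 ) ) + ( ( y + 2 ) + ( y + 2 ) ) ) <= 13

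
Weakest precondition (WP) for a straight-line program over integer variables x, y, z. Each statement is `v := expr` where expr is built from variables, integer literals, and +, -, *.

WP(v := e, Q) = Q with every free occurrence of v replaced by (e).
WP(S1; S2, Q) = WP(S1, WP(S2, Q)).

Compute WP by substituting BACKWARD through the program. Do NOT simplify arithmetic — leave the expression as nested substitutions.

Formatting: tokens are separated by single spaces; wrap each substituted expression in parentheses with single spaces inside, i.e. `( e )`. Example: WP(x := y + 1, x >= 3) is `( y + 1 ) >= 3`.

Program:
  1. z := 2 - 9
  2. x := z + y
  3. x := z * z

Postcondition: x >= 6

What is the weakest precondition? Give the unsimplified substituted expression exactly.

Answer: ( ( 2 - 9 ) * ( 2 - 9 ) ) >= 6

Derivation:
post: x >= 6
stmt 3: x := z * z  -- replace 1 occurrence(s) of x with (z * z)
  => ( z * z ) >= 6
stmt 2: x := z + y  -- replace 0 occurrence(s) of x with (z + y)
  => ( z * z ) >= 6
stmt 1: z := 2 - 9  -- replace 2 occurrence(s) of z with (2 - 9)
  => ( ( 2 - 9 ) * ( 2 - 9 ) ) >= 6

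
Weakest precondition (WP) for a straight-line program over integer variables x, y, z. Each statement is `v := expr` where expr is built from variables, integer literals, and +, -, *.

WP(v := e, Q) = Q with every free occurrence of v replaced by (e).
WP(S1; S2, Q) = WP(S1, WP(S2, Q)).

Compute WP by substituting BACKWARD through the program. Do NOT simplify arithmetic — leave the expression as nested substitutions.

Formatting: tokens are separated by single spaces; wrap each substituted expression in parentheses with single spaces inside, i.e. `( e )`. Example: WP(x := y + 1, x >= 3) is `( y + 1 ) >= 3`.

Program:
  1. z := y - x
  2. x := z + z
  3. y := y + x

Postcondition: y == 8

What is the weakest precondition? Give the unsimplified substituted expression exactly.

post: y == 8
stmt 3: y := y + x  -- replace 1 occurrence(s) of y with (y + x)
  => ( y + x ) == 8
stmt 2: x := z + z  -- replace 1 occurrence(s) of x with (z + z)
  => ( y + ( z + z ) ) == 8
stmt 1: z := y - x  -- replace 2 occurrence(s) of z with (y - x)
  => ( y + ( ( y - x ) + ( y - x ) ) ) == 8

Answer: ( y + ( ( y - x ) + ( y - x ) ) ) == 8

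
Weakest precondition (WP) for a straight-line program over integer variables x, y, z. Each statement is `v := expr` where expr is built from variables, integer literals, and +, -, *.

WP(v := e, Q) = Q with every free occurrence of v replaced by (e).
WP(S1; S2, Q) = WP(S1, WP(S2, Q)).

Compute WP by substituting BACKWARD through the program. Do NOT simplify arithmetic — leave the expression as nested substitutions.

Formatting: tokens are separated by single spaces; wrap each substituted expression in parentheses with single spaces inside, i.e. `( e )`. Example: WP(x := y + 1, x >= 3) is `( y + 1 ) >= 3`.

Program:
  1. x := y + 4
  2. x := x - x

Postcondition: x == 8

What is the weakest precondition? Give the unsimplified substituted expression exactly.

post: x == 8
stmt 2: x := x - x  -- replace 1 occurrence(s) of x with (x - x)
  => ( x - x ) == 8
stmt 1: x := y + 4  -- replace 2 occurrence(s) of x with (y + 4)
  => ( ( y + 4 ) - ( y + 4 ) ) == 8

Answer: ( ( y + 4 ) - ( y + 4 ) ) == 8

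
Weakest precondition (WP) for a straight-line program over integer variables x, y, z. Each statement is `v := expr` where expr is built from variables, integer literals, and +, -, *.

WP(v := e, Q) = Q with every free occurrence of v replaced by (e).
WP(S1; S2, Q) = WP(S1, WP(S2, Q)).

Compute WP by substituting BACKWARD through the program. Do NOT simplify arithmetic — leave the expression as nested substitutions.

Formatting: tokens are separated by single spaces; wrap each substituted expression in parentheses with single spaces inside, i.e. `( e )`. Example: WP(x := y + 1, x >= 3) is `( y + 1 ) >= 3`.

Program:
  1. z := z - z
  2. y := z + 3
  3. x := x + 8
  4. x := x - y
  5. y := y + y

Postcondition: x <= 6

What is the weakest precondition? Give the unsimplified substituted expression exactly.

Answer: ( ( x + 8 ) - ( ( z - z ) + 3 ) ) <= 6

Derivation:
post: x <= 6
stmt 5: y := y + y  -- replace 0 occurrence(s) of y with (y + y)
  => x <= 6
stmt 4: x := x - y  -- replace 1 occurrence(s) of x with (x - y)
  => ( x - y ) <= 6
stmt 3: x := x + 8  -- replace 1 occurrence(s) of x with (x + 8)
  => ( ( x + 8 ) - y ) <= 6
stmt 2: y := z + 3  -- replace 1 occurrence(s) of y with (z + 3)
  => ( ( x + 8 ) - ( z + 3 ) ) <= 6
stmt 1: z := z - z  -- replace 1 occurrence(s) of z with (z - z)
  => ( ( x + 8 ) - ( ( z - z ) + 3 ) ) <= 6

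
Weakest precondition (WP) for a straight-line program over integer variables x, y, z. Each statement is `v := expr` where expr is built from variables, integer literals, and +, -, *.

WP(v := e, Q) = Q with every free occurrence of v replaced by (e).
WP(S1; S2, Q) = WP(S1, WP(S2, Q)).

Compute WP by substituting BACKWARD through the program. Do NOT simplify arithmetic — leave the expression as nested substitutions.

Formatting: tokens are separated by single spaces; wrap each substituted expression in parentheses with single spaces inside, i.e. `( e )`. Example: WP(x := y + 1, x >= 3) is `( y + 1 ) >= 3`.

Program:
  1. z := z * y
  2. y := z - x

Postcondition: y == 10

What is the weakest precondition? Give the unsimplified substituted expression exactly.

post: y == 10
stmt 2: y := z - x  -- replace 1 occurrence(s) of y with (z - x)
  => ( z - x ) == 10
stmt 1: z := z * y  -- replace 1 occurrence(s) of z with (z * y)
  => ( ( z * y ) - x ) == 10

Answer: ( ( z * y ) - x ) == 10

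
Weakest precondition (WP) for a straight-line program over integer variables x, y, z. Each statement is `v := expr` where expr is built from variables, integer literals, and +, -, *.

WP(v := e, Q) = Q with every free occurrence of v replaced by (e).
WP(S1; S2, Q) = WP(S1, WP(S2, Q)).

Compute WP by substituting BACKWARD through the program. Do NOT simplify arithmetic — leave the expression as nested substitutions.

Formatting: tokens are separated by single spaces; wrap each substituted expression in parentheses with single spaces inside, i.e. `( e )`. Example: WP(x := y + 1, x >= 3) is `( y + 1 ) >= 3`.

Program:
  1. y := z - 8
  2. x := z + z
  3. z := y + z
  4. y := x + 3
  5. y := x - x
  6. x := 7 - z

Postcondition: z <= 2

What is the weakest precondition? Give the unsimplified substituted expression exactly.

Answer: ( ( z - 8 ) + z ) <= 2

Derivation:
post: z <= 2
stmt 6: x := 7 - z  -- replace 0 occurrence(s) of x with (7 - z)
  => z <= 2
stmt 5: y := x - x  -- replace 0 occurrence(s) of y with (x - x)
  => z <= 2
stmt 4: y := x + 3  -- replace 0 occurrence(s) of y with (x + 3)
  => z <= 2
stmt 3: z := y + z  -- replace 1 occurrence(s) of z with (y + z)
  => ( y + z ) <= 2
stmt 2: x := z + z  -- replace 0 occurrence(s) of x with (z + z)
  => ( y + z ) <= 2
stmt 1: y := z - 8  -- replace 1 occurrence(s) of y with (z - 8)
  => ( ( z - 8 ) + z ) <= 2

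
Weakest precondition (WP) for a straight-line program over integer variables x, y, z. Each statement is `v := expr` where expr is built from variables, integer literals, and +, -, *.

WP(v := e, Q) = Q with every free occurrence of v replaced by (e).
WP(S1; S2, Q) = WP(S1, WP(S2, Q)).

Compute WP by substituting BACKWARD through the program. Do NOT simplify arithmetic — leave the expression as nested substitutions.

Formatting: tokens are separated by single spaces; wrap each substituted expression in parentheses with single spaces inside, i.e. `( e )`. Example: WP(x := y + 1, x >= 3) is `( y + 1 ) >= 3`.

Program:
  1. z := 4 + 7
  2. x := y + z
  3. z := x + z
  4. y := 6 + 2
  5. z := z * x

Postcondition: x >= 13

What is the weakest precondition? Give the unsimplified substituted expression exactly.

post: x >= 13
stmt 5: z := z * x  -- replace 0 occurrence(s) of z with (z * x)
  => x >= 13
stmt 4: y := 6 + 2  -- replace 0 occurrence(s) of y with (6 + 2)
  => x >= 13
stmt 3: z := x + z  -- replace 0 occurrence(s) of z with (x + z)
  => x >= 13
stmt 2: x := y + z  -- replace 1 occurrence(s) of x with (y + z)
  => ( y + z ) >= 13
stmt 1: z := 4 + 7  -- replace 1 occurrence(s) of z with (4 + 7)
  => ( y + ( 4 + 7 ) ) >= 13

Answer: ( y + ( 4 + 7 ) ) >= 13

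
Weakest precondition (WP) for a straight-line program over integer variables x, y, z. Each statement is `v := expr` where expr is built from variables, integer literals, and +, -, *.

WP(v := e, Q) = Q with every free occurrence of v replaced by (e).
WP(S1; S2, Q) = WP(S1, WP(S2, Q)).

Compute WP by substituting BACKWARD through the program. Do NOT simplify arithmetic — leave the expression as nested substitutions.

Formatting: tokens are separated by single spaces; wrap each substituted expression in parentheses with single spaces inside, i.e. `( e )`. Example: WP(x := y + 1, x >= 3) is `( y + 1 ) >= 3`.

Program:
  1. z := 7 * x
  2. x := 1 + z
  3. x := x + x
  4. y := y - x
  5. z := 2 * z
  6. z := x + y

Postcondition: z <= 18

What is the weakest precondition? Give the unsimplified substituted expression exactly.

Answer: ( ( ( 1 + ( 7 * x ) ) + ( 1 + ( 7 * x ) ) ) + ( y - ( ( 1 + ( 7 * x ) ) + ( 1 + ( 7 * x ) ) ) ) ) <= 18

Derivation:
post: z <= 18
stmt 6: z := x + y  -- replace 1 occurrence(s) of z with (x + y)
  => ( x + y ) <= 18
stmt 5: z := 2 * z  -- replace 0 occurrence(s) of z with (2 * z)
  => ( x + y ) <= 18
stmt 4: y := y - x  -- replace 1 occurrence(s) of y with (y - x)
  => ( x + ( y - x ) ) <= 18
stmt 3: x := x + x  -- replace 2 occurrence(s) of x with (x + x)
  => ( ( x + x ) + ( y - ( x + x ) ) ) <= 18
stmt 2: x := 1 + z  -- replace 4 occurrence(s) of x with (1 + z)
  => ( ( ( 1 + z ) + ( 1 + z ) ) + ( y - ( ( 1 + z ) + ( 1 + z ) ) ) ) <= 18
stmt 1: z := 7 * x  -- replace 4 occurrence(s) of z with (7 * x)
  => ( ( ( 1 + ( 7 * x ) ) + ( 1 + ( 7 * x ) ) ) + ( y - ( ( 1 + ( 7 * x ) ) + ( 1 + ( 7 * x ) ) ) ) ) <= 18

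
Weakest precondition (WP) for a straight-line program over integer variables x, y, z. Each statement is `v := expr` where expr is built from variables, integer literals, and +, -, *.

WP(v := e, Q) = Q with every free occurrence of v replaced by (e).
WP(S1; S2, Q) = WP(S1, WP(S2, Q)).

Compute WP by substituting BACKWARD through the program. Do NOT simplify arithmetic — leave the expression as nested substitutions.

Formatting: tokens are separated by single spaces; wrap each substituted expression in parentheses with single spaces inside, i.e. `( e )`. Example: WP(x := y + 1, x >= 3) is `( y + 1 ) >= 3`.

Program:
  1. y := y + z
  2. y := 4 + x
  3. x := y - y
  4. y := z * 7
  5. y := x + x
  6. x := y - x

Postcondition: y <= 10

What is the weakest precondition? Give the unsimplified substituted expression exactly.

Answer: ( ( ( 4 + x ) - ( 4 + x ) ) + ( ( 4 + x ) - ( 4 + x ) ) ) <= 10

Derivation:
post: y <= 10
stmt 6: x := y - x  -- replace 0 occurrence(s) of x with (y - x)
  => y <= 10
stmt 5: y := x + x  -- replace 1 occurrence(s) of y with (x + x)
  => ( x + x ) <= 10
stmt 4: y := z * 7  -- replace 0 occurrence(s) of y with (z * 7)
  => ( x + x ) <= 10
stmt 3: x := y - y  -- replace 2 occurrence(s) of x with (y - y)
  => ( ( y - y ) + ( y - y ) ) <= 10
stmt 2: y := 4 + x  -- replace 4 occurrence(s) of y with (4 + x)
  => ( ( ( 4 + x ) - ( 4 + x ) ) + ( ( 4 + x ) - ( 4 + x ) ) ) <= 10
stmt 1: y := y + z  -- replace 0 occurrence(s) of y with (y + z)
  => ( ( ( 4 + x ) - ( 4 + x ) ) + ( ( 4 + x ) - ( 4 + x ) ) ) <= 10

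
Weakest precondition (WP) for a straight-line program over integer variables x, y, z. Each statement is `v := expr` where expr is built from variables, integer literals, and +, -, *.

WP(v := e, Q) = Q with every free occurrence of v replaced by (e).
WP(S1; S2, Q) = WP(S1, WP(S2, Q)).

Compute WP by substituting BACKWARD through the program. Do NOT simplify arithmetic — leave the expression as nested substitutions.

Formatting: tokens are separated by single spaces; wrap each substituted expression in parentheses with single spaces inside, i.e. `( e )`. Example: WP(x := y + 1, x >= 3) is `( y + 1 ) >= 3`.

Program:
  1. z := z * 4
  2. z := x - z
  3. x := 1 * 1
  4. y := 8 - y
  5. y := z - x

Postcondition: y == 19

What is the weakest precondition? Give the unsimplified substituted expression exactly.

post: y == 19
stmt 5: y := z - x  -- replace 1 occurrence(s) of y with (z - x)
  => ( z - x ) == 19
stmt 4: y := 8 - y  -- replace 0 occurrence(s) of y with (8 - y)
  => ( z - x ) == 19
stmt 3: x := 1 * 1  -- replace 1 occurrence(s) of x with (1 * 1)
  => ( z - ( 1 * 1 ) ) == 19
stmt 2: z := x - z  -- replace 1 occurrence(s) of z with (x - z)
  => ( ( x - z ) - ( 1 * 1 ) ) == 19
stmt 1: z := z * 4  -- replace 1 occurrence(s) of z with (z * 4)
  => ( ( x - ( z * 4 ) ) - ( 1 * 1 ) ) == 19

Answer: ( ( x - ( z * 4 ) ) - ( 1 * 1 ) ) == 19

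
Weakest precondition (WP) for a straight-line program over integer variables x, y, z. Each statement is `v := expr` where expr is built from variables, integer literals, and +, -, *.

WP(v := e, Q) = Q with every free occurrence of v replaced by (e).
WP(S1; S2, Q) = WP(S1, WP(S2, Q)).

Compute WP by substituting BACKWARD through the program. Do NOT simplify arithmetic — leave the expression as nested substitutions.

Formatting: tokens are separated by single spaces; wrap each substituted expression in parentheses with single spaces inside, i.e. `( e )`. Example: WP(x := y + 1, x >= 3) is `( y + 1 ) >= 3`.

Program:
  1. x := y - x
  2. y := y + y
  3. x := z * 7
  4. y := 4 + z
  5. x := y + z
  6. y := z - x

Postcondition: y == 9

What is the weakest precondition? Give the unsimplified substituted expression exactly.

Answer: ( z - ( ( 4 + z ) + z ) ) == 9

Derivation:
post: y == 9
stmt 6: y := z - x  -- replace 1 occurrence(s) of y with (z - x)
  => ( z - x ) == 9
stmt 5: x := y + z  -- replace 1 occurrence(s) of x with (y + z)
  => ( z - ( y + z ) ) == 9
stmt 4: y := 4 + z  -- replace 1 occurrence(s) of y with (4 + z)
  => ( z - ( ( 4 + z ) + z ) ) == 9
stmt 3: x := z * 7  -- replace 0 occurrence(s) of x with (z * 7)
  => ( z - ( ( 4 + z ) + z ) ) == 9
stmt 2: y := y + y  -- replace 0 occurrence(s) of y with (y + y)
  => ( z - ( ( 4 + z ) + z ) ) == 9
stmt 1: x := y - x  -- replace 0 occurrence(s) of x with (y - x)
  => ( z - ( ( 4 + z ) + z ) ) == 9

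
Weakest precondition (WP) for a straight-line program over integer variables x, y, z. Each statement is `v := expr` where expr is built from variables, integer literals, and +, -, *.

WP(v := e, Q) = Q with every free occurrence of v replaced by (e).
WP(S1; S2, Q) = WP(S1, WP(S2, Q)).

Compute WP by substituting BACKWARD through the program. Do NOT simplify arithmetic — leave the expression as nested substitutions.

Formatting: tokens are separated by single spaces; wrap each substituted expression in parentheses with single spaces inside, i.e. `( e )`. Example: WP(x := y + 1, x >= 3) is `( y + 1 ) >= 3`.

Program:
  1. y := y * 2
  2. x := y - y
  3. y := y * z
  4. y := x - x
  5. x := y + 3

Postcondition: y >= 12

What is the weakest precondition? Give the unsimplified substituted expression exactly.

Answer: ( ( ( y * 2 ) - ( y * 2 ) ) - ( ( y * 2 ) - ( y * 2 ) ) ) >= 12

Derivation:
post: y >= 12
stmt 5: x := y + 3  -- replace 0 occurrence(s) of x with (y + 3)
  => y >= 12
stmt 4: y := x - x  -- replace 1 occurrence(s) of y with (x - x)
  => ( x - x ) >= 12
stmt 3: y := y * z  -- replace 0 occurrence(s) of y with (y * z)
  => ( x - x ) >= 12
stmt 2: x := y - y  -- replace 2 occurrence(s) of x with (y - y)
  => ( ( y - y ) - ( y - y ) ) >= 12
stmt 1: y := y * 2  -- replace 4 occurrence(s) of y with (y * 2)
  => ( ( ( y * 2 ) - ( y * 2 ) ) - ( ( y * 2 ) - ( y * 2 ) ) ) >= 12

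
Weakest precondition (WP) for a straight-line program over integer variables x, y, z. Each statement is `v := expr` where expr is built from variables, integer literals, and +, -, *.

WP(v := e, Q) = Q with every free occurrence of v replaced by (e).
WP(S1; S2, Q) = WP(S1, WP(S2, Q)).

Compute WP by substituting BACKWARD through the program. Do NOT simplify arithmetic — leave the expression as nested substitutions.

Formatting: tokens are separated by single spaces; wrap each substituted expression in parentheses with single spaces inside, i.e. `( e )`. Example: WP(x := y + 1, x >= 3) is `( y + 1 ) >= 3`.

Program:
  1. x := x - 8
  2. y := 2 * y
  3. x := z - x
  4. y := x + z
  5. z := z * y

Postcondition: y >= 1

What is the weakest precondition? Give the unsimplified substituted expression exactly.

Answer: ( ( z - ( x - 8 ) ) + z ) >= 1

Derivation:
post: y >= 1
stmt 5: z := z * y  -- replace 0 occurrence(s) of z with (z * y)
  => y >= 1
stmt 4: y := x + z  -- replace 1 occurrence(s) of y with (x + z)
  => ( x + z ) >= 1
stmt 3: x := z - x  -- replace 1 occurrence(s) of x with (z - x)
  => ( ( z - x ) + z ) >= 1
stmt 2: y := 2 * y  -- replace 0 occurrence(s) of y with (2 * y)
  => ( ( z - x ) + z ) >= 1
stmt 1: x := x - 8  -- replace 1 occurrence(s) of x with (x - 8)
  => ( ( z - ( x - 8 ) ) + z ) >= 1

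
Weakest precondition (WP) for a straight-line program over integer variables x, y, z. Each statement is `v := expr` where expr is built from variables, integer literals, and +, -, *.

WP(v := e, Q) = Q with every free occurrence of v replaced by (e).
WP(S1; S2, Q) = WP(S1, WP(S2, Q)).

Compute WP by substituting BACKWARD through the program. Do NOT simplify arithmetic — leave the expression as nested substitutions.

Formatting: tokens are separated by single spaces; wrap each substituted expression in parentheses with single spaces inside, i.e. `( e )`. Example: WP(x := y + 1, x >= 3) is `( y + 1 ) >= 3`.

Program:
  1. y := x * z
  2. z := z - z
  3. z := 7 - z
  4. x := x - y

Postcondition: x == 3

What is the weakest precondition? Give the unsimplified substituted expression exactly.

Answer: ( x - ( x * z ) ) == 3

Derivation:
post: x == 3
stmt 4: x := x - y  -- replace 1 occurrence(s) of x with (x - y)
  => ( x - y ) == 3
stmt 3: z := 7 - z  -- replace 0 occurrence(s) of z with (7 - z)
  => ( x - y ) == 3
stmt 2: z := z - z  -- replace 0 occurrence(s) of z with (z - z)
  => ( x - y ) == 3
stmt 1: y := x * z  -- replace 1 occurrence(s) of y with (x * z)
  => ( x - ( x * z ) ) == 3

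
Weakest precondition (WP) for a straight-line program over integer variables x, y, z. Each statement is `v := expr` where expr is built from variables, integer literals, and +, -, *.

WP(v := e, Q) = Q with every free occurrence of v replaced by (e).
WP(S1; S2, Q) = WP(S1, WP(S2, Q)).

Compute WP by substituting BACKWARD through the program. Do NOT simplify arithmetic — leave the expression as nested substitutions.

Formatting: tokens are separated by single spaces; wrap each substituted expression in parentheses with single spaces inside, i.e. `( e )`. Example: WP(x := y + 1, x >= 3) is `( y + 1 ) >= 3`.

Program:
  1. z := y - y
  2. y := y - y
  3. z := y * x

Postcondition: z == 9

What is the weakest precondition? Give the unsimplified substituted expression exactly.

Answer: ( ( y - y ) * x ) == 9

Derivation:
post: z == 9
stmt 3: z := y * x  -- replace 1 occurrence(s) of z with (y * x)
  => ( y * x ) == 9
stmt 2: y := y - y  -- replace 1 occurrence(s) of y with (y - y)
  => ( ( y - y ) * x ) == 9
stmt 1: z := y - y  -- replace 0 occurrence(s) of z with (y - y)
  => ( ( y - y ) * x ) == 9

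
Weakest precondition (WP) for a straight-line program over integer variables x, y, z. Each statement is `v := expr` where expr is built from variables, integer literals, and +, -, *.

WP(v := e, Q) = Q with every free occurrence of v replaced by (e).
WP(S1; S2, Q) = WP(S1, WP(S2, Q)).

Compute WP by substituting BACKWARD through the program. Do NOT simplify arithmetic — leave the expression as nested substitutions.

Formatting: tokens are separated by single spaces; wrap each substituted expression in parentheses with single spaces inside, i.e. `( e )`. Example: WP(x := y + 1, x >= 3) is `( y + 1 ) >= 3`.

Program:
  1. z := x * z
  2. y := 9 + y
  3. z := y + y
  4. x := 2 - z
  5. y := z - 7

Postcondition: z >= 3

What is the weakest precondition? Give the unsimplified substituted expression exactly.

Answer: ( ( 9 + y ) + ( 9 + y ) ) >= 3

Derivation:
post: z >= 3
stmt 5: y := z - 7  -- replace 0 occurrence(s) of y with (z - 7)
  => z >= 3
stmt 4: x := 2 - z  -- replace 0 occurrence(s) of x with (2 - z)
  => z >= 3
stmt 3: z := y + y  -- replace 1 occurrence(s) of z with (y + y)
  => ( y + y ) >= 3
stmt 2: y := 9 + y  -- replace 2 occurrence(s) of y with (9 + y)
  => ( ( 9 + y ) + ( 9 + y ) ) >= 3
stmt 1: z := x * z  -- replace 0 occurrence(s) of z with (x * z)
  => ( ( 9 + y ) + ( 9 + y ) ) >= 3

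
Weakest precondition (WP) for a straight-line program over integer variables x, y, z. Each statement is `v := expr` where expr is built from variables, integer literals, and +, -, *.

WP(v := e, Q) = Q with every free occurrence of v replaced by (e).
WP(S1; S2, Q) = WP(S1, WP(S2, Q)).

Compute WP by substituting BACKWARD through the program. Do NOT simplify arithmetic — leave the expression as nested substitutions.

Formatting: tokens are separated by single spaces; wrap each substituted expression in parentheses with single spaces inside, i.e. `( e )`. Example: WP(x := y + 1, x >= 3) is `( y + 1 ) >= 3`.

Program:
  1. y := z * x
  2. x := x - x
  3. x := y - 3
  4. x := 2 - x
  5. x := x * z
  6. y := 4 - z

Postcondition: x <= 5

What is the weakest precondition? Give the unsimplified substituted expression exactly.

post: x <= 5
stmt 6: y := 4 - z  -- replace 0 occurrence(s) of y with (4 - z)
  => x <= 5
stmt 5: x := x * z  -- replace 1 occurrence(s) of x with (x * z)
  => ( x * z ) <= 5
stmt 4: x := 2 - x  -- replace 1 occurrence(s) of x with (2 - x)
  => ( ( 2 - x ) * z ) <= 5
stmt 3: x := y - 3  -- replace 1 occurrence(s) of x with (y - 3)
  => ( ( 2 - ( y - 3 ) ) * z ) <= 5
stmt 2: x := x - x  -- replace 0 occurrence(s) of x with (x - x)
  => ( ( 2 - ( y - 3 ) ) * z ) <= 5
stmt 1: y := z * x  -- replace 1 occurrence(s) of y with (z * x)
  => ( ( 2 - ( ( z * x ) - 3 ) ) * z ) <= 5

Answer: ( ( 2 - ( ( z * x ) - 3 ) ) * z ) <= 5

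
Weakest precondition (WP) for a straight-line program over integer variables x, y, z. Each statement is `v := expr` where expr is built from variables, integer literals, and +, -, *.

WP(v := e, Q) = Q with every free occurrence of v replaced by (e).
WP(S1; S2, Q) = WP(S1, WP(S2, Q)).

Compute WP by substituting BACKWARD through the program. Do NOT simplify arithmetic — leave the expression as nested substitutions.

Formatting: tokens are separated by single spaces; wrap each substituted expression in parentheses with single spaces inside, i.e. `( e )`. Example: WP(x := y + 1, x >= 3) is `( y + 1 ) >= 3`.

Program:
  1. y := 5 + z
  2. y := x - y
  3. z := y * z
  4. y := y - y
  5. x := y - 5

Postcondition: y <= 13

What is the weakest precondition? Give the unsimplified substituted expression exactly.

post: y <= 13
stmt 5: x := y - 5  -- replace 0 occurrence(s) of x with (y - 5)
  => y <= 13
stmt 4: y := y - y  -- replace 1 occurrence(s) of y with (y - y)
  => ( y - y ) <= 13
stmt 3: z := y * z  -- replace 0 occurrence(s) of z with (y * z)
  => ( y - y ) <= 13
stmt 2: y := x - y  -- replace 2 occurrence(s) of y with (x - y)
  => ( ( x - y ) - ( x - y ) ) <= 13
stmt 1: y := 5 + z  -- replace 2 occurrence(s) of y with (5 + z)
  => ( ( x - ( 5 + z ) ) - ( x - ( 5 + z ) ) ) <= 13

Answer: ( ( x - ( 5 + z ) ) - ( x - ( 5 + z ) ) ) <= 13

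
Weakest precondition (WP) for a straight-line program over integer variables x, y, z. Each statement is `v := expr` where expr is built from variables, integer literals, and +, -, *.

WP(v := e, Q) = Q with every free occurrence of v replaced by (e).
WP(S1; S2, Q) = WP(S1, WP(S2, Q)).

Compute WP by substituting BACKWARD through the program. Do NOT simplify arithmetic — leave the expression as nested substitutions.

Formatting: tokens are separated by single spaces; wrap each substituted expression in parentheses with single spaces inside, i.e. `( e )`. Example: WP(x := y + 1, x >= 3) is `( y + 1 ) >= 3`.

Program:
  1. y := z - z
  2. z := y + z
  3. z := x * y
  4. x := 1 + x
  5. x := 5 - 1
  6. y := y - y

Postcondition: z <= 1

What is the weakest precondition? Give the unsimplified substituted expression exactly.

post: z <= 1
stmt 6: y := y - y  -- replace 0 occurrence(s) of y with (y - y)
  => z <= 1
stmt 5: x := 5 - 1  -- replace 0 occurrence(s) of x with (5 - 1)
  => z <= 1
stmt 4: x := 1 + x  -- replace 0 occurrence(s) of x with (1 + x)
  => z <= 1
stmt 3: z := x * y  -- replace 1 occurrence(s) of z with (x * y)
  => ( x * y ) <= 1
stmt 2: z := y + z  -- replace 0 occurrence(s) of z with (y + z)
  => ( x * y ) <= 1
stmt 1: y := z - z  -- replace 1 occurrence(s) of y with (z - z)
  => ( x * ( z - z ) ) <= 1

Answer: ( x * ( z - z ) ) <= 1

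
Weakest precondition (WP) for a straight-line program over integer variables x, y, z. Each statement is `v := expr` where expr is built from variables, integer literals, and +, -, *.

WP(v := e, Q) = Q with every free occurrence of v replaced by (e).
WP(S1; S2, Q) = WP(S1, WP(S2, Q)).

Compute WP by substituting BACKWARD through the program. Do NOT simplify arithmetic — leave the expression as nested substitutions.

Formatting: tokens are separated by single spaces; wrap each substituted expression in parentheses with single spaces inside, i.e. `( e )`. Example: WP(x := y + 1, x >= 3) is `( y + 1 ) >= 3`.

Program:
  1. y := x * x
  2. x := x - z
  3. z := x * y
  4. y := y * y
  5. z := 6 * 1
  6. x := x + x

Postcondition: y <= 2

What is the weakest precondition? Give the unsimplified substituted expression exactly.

Answer: ( ( x * x ) * ( x * x ) ) <= 2

Derivation:
post: y <= 2
stmt 6: x := x + x  -- replace 0 occurrence(s) of x with (x + x)
  => y <= 2
stmt 5: z := 6 * 1  -- replace 0 occurrence(s) of z with (6 * 1)
  => y <= 2
stmt 4: y := y * y  -- replace 1 occurrence(s) of y with (y * y)
  => ( y * y ) <= 2
stmt 3: z := x * y  -- replace 0 occurrence(s) of z with (x * y)
  => ( y * y ) <= 2
stmt 2: x := x - z  -- replace 0 occurrence(s) of x with (x - z)
  => ( y * y ) <= 2
stmt 1: y := x * x  -- replace 2 occurrence(s) of y with (x * x)
  => ( ( x * x ) * ( x * x ) ) <= 2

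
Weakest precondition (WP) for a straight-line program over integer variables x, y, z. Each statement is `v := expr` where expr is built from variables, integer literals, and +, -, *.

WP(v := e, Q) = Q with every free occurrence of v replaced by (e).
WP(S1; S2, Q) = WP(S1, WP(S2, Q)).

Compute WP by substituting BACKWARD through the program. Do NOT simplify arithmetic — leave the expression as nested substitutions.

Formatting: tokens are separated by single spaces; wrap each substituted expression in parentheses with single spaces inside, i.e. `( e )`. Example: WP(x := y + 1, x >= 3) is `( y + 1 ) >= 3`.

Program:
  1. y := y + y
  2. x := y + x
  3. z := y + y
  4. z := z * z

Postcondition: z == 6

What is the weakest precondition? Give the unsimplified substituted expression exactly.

Answer: ( ( ( y + y ) + ( y + y ) ) * ( ( y + y ) + ( y + y ) ) ) == 6

Derivation:
post: z == 6
stmt 4: z := z * z  -- replace 1 occurrence(s) of z with (z * z)
  => ( z * z ) == 6
stmt 3: z := y + y  -- replace 2 occurrence(s) of z with (y + y)
  => ( ( y + y ) * ( y + y ) ) == 6
stmt 2: x := y + x  -- replace 0 occurrence(s) of x with (y + x)
  => ( ( y + y ) * ( y + y ) ) == 6
stmt 1: y := y + y  -- replace 4 occurrence(s) of y with (y + y)
  => ( ( ( y + y ) + ( y + y ) ) * ( ( y + y ) + ( y + y ) ) ) == 6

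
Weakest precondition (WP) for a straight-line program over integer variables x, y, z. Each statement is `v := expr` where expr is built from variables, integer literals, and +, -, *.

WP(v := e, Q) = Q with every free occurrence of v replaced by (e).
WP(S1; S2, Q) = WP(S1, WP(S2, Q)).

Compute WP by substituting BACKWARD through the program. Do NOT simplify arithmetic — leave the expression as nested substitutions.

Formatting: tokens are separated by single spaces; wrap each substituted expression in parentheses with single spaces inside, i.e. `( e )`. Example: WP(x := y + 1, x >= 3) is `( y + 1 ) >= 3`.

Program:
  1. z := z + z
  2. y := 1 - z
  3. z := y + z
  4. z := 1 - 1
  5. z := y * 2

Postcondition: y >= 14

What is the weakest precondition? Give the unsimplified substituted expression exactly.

Answer: ( 1 - ( z + z ) ) >= 14

Derivation:
post: y >= 14
stmt 5: z := y * 2  -- replace 0 occurrence(s) of z with (y * 2)
  => y >= 14
stmt 4: z := 1 - 1  -- replace 0 occurrence(s) of z with (1 - 1)
  => y >= 14
stmt 3: z := y + z  -- replace 0 occurrence(s) of z with (y + z)
  => y >= 14
stmt 2: y := 1 - z  -- replace 1 occurrence(s) of y with (1 - z)
  => ( 1 - z ) >= 14
stmt 1: z := z + z  -- replace 1 occurrence(s) of z with (z + z)
  => ( 1 - ( z + z ) ) >= 14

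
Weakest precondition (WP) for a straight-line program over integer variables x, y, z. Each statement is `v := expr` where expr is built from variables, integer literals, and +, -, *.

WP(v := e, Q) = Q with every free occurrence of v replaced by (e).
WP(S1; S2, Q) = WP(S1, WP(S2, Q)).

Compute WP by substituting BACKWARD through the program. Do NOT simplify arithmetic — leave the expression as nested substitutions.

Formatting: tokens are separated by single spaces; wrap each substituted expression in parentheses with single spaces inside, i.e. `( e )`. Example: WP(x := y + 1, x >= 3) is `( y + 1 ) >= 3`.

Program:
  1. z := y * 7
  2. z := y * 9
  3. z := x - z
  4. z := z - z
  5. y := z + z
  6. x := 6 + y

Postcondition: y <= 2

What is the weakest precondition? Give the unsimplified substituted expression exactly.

post: y <= 2
stmt 6: x := 6 + y  -- replace 0 occurrence(s) of x with (6 + y)
  => y <= 2
stmt 5: y := z + z  -- replace 1 occurrence(s) of y with (z + z)
  => ( z + z ) <= 2
stmt 4: z := z - z  -- replace 2 occurrence(s) of z with (z - z)
  => ( ( z - z ) + ( z - z ) ) <= 2
stmt 3: z := x - z  -- replace 4 occurrence(s) of z with (x - z)
  => ( ( ( x - z ) - ( x - z ) ) + ( ( x - z ) - ( x - z ) ) ) <= 2
stmt 2: z := y * 9  -- replace 4 occurrence(s) of z with (y * 9)
  => ( ( ( x - ( y * 9 ) ) - ( x - ( y * 9 ) ) ) + ( ( x - ( y * 9 ) ) - ( x - ( y * 9 ) ) ) ) <= 2
stmt 1: z := y * 7  -- replace 0 occurrence(s) of z with (y * 7)
  => ( ( ( x - ( y * 9 ) ) - ( x - ( y * 9 ) ) ) + ( ( x - ( y * 9 ) ) - ( x - ( y * 9 ) ) ) ) <= 2

Answer: ( ( ( x - ( y * 9 ) ) - ( x - ( y * 9 ) ) ) + ( ( x - ( y * 9 ) ) - ( x - ( y * 9 ) ) ) ) <= 2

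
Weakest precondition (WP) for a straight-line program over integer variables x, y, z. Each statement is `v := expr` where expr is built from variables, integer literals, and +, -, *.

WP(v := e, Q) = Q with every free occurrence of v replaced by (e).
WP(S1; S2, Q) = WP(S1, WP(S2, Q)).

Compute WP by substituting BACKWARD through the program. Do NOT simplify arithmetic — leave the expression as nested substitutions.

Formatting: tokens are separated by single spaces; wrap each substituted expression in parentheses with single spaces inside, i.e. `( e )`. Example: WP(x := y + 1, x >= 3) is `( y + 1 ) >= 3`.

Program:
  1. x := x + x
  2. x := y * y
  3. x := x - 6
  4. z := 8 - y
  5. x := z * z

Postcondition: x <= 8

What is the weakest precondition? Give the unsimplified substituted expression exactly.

Answer: ( ( 8 - y ) * ( 8 - y ) ) <= 8

Derivation:
post: x <= 8
stmt 5: x := z * z  -- replace 1 occurrence(s) of x with (z * z)
  => ( z * z ) <= 8
stmt 4: z := 8 - y  -- replace 2 occurrence(s) of z with (8 - y)
  => ( ( 8 - y ) * ( 8 - y ) ) <= 8
stmt 3: x := x - 6  -- replace 0 occurrence(s) of x with (x - 6)
  => ( ( 8 - y ) * ( 8 - y ) ) <= 8
stmt 2: x := y * y  -- replace 0 occurrence(s) of x with (y * y)
  => ( ( 8 - y ) * ( 8 - y ) ) <= 8
stmt 1: x := x + x  -- replace 0 occurrence(s) of x with (x + x)
  => ( ( 8 - y ) * ( 8 - y ) ) <= 8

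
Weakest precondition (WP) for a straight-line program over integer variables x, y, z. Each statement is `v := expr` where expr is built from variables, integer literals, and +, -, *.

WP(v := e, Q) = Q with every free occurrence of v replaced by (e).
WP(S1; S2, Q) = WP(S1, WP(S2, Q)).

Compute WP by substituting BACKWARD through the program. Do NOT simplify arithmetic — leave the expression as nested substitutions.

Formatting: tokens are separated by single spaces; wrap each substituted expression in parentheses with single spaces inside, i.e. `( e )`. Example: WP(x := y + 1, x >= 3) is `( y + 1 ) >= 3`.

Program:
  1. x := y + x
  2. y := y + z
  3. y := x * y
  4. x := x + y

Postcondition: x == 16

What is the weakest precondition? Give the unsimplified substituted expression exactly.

Answer: ( ( y + x ) + ( ( y + x ) * ( y + z ) ) ) == 16

Derivation:
post: x == 16
stmt 4: x := x + y  -- replace 1 occurrence(s) of x with (x + y)
  => ( x + y ) == 16
stmt 3: y := x * y  -- replace 1 occurrence(s) of y with (x * y)
  => ( x + ( x * y ) ) == 16
stmt 2: y := y + z  -- replace 1 occurrence(s) of y with (y + z)
  => ( x + ( x * ( y + z ) ) ) == 16
stmt 1: x := y + x  -- replace 2 occurrence(s) of x with (y + x)
  => ( ( y + x ) + ( ( y + x ) * ( y + z ) ) ) == 16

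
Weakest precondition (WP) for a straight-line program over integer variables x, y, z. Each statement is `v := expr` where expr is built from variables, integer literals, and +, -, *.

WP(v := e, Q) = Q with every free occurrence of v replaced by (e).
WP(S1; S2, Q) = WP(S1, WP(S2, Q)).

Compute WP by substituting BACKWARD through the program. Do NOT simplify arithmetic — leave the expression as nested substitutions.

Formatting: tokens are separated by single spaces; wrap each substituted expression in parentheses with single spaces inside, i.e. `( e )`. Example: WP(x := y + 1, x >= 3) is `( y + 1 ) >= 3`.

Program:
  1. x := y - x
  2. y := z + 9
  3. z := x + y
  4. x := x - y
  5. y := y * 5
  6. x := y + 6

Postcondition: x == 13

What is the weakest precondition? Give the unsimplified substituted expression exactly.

Answer: ( ( ( z + 9 ) * 5 ) + 6 ) == 13

Derivation:
post: x == 13
stmt 6: x := y + 6  -- replace 1 occurrence(s) of x with (y + 6)
  => ( y + 6 ) == 13
stmt 5: y := y * 5  -- replace 1 occurrence(s) of y with (y * 5)
  => ( ( y * 5 ) + 6 ) == 13
stmt 4: x := x - y  -- replace 0 occurrence(s) of x with (x - y)
  => ( ( y * 5 ) + 6 ) == 13
stmt 3: z := x + y  -- replace 0 occurrence(s) of z with (x + y)
  => ( ( y * 5 ) + 6 ) == 13
stmt 2: y := z + 9  -- replace 1 occurrence(s) of y with (z + 9)
  => ( ( ( z + 9 ) * 5 ) + 6 ) == 13
stmt 1: x := y - x  -- replace 0 occurrence(s) of x with (y - x)
  => ( ( ( z + 9 ) * 5 ) + 6 ) == 13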